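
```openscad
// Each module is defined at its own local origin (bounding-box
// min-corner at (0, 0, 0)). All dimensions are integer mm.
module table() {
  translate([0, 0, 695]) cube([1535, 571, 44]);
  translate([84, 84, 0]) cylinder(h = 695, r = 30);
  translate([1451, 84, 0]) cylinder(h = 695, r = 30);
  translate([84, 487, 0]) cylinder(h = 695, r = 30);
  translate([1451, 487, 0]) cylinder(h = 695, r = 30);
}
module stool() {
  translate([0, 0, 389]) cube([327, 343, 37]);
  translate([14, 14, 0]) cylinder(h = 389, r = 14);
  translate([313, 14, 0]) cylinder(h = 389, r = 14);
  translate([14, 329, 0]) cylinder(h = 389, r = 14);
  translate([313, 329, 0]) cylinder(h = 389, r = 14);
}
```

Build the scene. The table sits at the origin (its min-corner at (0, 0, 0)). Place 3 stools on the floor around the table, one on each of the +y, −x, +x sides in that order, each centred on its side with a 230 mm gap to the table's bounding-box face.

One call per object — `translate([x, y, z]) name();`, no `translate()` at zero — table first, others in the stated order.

table();
translate([604, 801, 0]) stool();
translate([-557, 114, 0]) stool();
translate([1765, 114, 0]) stool();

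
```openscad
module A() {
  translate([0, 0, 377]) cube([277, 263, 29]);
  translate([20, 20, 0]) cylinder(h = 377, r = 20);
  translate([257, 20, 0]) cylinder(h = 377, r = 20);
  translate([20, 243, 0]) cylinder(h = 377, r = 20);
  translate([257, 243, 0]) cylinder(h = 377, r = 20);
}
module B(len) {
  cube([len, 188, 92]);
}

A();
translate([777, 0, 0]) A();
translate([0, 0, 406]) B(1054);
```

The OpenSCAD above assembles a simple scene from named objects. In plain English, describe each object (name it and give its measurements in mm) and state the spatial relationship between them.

A is a four-legged stool. The seat is a 277×263×29 mm slab whose top surface is at z = 406 mm; four round legs, each 40 mm in diameter, run from the floor (z = 0) to the underside of the seat, each leg's axis is inset half a diameter from the nearest pair of seat edges (so the leg's bounding box is flush with the corner).

B is a rectangular beam 1054 mm long (x), 188 mm deep (y), 92 mm thick (z).

The beam spans the tops of two stools placed 500 mm apart, resting at z = 406 mm.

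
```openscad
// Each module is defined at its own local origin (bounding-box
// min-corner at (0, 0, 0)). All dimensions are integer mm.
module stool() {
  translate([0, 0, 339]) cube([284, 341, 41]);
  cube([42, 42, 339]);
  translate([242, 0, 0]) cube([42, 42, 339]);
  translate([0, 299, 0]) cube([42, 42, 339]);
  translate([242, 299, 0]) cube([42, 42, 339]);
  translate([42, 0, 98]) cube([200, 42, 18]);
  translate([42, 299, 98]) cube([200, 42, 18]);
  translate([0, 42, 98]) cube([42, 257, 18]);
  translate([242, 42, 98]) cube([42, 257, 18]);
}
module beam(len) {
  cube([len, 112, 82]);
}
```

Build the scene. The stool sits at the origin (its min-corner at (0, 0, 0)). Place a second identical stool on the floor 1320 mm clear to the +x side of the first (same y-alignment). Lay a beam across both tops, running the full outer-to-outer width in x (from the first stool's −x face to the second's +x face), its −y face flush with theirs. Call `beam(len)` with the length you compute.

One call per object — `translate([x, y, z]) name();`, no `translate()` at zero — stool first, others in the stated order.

stool();
translate([1604, 0, 0]) stool();
translate([0, 0, 380]) beam(1888);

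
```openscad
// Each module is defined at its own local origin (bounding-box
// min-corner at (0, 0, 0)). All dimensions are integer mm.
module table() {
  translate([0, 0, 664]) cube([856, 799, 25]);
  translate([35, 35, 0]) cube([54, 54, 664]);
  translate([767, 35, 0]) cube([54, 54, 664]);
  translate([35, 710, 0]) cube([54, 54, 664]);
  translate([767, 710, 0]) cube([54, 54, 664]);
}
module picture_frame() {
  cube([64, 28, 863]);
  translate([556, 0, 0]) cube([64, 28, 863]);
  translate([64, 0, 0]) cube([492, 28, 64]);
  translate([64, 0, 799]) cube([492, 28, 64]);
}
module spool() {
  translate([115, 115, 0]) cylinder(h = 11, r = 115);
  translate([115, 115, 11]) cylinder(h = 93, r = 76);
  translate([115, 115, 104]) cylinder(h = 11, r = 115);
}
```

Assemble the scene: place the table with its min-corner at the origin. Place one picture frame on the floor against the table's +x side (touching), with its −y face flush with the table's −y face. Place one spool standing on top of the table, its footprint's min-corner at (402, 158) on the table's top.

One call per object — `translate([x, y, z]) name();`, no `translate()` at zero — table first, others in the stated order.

table();
translate([856, 0, 0]) picture_frame();
translate([402, 158, 689]) spool();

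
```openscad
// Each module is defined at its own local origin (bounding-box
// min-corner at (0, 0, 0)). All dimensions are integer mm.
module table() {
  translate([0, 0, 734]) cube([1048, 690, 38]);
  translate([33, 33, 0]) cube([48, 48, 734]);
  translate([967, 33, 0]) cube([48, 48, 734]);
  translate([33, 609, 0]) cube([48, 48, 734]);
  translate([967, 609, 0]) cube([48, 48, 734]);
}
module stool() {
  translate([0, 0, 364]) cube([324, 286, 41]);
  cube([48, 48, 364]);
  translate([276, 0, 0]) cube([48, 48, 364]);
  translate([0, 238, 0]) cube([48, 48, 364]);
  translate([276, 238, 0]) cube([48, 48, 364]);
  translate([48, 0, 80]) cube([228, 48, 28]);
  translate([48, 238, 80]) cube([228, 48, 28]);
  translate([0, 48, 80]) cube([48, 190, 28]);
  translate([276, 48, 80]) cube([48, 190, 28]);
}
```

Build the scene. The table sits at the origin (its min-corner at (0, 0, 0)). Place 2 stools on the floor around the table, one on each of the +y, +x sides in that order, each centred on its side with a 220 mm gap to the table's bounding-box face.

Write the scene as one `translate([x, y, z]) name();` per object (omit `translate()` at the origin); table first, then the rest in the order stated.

table();
translate([362, 910, 0]) stool();
translate([1268, 202, 0]) stool();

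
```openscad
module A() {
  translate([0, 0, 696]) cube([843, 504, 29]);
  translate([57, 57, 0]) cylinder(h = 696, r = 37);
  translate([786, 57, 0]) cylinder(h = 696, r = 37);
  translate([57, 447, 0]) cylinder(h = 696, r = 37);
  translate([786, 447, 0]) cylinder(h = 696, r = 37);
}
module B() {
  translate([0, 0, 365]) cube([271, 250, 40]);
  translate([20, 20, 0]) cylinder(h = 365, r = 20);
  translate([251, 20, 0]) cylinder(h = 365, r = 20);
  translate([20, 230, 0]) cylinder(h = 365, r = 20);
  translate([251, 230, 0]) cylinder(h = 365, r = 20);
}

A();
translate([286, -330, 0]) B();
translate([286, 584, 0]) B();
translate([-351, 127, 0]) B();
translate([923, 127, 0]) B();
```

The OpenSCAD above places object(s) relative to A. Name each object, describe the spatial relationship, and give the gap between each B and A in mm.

A is a table. B is a stool. Four stools sit around the table at the −y, +y, −x, +x sides. The gap between each stool and the table is 80 mm.

Each stool's nearest face is 80 mm from the table's bounding box.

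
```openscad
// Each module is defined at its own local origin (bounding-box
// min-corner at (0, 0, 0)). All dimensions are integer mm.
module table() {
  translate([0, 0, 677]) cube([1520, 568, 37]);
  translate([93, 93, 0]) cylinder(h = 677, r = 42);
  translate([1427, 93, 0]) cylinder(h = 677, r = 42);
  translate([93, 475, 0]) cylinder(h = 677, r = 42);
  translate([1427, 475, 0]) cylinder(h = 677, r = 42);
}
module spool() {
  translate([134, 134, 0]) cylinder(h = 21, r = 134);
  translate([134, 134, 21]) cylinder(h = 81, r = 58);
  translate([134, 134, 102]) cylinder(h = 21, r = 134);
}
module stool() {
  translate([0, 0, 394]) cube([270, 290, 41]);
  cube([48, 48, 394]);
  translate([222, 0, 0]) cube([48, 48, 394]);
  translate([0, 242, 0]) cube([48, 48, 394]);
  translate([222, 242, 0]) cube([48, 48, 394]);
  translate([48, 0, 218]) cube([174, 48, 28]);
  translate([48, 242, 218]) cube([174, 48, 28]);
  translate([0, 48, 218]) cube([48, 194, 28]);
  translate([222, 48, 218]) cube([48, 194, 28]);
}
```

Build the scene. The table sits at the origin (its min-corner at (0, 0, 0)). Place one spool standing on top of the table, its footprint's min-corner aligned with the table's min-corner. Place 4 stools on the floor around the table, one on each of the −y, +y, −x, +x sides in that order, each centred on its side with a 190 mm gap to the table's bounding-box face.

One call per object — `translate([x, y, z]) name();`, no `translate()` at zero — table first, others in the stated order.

table();
translate([0, 0, 714]) spool();
translate([625, -480, 0]) stool();
translate([625, 758, 0]) stool();
translate([-460, 139, 0]) stool();
translate([1710, 139, 0]) stool();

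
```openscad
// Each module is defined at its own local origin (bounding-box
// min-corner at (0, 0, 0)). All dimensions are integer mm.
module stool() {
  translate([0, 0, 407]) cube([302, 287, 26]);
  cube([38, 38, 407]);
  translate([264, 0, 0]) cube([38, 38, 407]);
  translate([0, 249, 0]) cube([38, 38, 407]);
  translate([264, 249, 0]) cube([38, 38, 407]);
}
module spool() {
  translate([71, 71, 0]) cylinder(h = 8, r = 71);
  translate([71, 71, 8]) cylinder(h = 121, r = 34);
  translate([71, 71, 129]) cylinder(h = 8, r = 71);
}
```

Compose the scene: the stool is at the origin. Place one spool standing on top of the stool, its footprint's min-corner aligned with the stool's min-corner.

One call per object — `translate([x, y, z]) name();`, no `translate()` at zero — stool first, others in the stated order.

stool();
translate([0, 0, 433]) spool();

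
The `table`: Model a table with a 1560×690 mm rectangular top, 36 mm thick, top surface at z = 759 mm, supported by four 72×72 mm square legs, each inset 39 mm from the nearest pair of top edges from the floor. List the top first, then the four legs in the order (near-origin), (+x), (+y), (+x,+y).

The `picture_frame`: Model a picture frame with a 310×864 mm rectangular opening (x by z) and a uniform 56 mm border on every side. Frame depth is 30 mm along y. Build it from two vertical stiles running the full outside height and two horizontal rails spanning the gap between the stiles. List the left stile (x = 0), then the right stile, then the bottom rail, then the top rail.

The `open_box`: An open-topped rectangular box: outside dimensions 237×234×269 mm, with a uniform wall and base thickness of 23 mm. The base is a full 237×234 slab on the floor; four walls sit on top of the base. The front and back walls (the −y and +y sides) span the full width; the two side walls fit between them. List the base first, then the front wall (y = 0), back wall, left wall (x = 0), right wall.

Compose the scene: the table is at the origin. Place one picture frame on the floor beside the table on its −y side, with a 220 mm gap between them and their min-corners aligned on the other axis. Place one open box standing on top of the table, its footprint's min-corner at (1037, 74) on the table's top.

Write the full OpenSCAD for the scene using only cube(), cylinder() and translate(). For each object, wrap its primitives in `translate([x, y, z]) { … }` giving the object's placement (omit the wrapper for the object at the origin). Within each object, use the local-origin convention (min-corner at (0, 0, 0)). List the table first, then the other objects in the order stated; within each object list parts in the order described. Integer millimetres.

translate([0, 0, 723]) cube([1560, 690, 36]);
translate([39, 39, 0]) cube([72, 72, 723]);
translate([1449, 39, 0]) cube([72, 72, 723]);
translate([39, 579, 0]) cube([72, 72, 723]);
translate([1449, 579, 0]) cube([72, 72, 723]);
translate([0, -250, 0]) {
  cube([56, 30, 976]);
  translate([366, 0, 0]) cube([56, 30, 976]);
  translate([56, 0, 0]) cube([310, 30, 56]);
  translate([56, 0, 920]) cube([310, 30, 56]);
}
translate([1037, 74, 759]) {
  cube([237, 234, 23]);
  translate([0, 0, 23]) cube([237, 23, 246]);
  translate([0, 211, 23]) cube([237, 23, 246]);
  translate([0, 23, 23]) cube([23, 188, 246]);
  translate([214, 23, 23]) cube([23, 188, 246]);
}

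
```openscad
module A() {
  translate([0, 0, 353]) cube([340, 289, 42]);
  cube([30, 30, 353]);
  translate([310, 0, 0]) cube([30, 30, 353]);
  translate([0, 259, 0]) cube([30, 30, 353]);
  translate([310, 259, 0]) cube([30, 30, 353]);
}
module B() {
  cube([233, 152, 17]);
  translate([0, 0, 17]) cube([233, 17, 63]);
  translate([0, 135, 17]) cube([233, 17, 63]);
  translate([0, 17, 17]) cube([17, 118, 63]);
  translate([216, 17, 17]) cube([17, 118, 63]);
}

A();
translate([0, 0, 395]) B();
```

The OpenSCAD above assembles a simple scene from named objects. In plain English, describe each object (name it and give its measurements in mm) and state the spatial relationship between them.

A is a four-legged stool. The seat is a 340×289×42 mm slab whose top surface is at z = 395 mm; four square legs, each 30×30 mm in cross-section, run from the floor (z = 0) to the underside of the seat, each flush with a corner of the seat.

B is an open storage box with external size 233×152×80 mm and wall thickness 17 mm (the base is also 17 mm thick). The base covers the whole footprint; the four walls stand on the base, with the y-facing walls full-width and the x-facing walls fitting between their inner faces.

The open box is on top of the stool.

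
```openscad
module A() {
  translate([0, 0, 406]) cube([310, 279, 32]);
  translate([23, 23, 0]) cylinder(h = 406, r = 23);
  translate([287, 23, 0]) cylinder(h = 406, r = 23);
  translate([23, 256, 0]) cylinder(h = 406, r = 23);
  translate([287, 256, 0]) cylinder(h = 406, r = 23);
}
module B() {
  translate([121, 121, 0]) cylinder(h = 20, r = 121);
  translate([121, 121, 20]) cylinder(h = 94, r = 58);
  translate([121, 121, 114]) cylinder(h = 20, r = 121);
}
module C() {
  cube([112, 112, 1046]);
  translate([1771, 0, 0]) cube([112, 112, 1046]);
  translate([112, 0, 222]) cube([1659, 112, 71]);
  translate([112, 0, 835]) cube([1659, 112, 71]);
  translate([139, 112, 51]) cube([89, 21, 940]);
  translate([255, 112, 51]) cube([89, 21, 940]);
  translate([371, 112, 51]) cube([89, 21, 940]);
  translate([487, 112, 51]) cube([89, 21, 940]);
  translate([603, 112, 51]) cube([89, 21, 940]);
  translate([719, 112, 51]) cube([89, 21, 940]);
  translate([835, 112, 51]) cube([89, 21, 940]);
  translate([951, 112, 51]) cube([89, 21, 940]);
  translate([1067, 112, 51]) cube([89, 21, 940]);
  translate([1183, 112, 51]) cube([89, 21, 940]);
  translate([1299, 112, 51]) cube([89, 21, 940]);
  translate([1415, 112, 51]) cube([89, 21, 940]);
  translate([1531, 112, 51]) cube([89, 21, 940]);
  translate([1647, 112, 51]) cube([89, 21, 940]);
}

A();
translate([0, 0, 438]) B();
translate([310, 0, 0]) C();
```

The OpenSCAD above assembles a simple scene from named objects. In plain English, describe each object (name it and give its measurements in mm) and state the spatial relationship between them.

A is a simple wooden stool: a rectangular seat 310 mm (x) by 279 mm (y), 32 mm thick, top face at z = 438 mm, on four round legs, each 46 mm in diameter. The legs rest on z = 0, each leg's axis is inset half a diameter from the nearest pair of seat edges (so the leg's bounding box is flush with the corner).

B is a spool: two coaxial disc flanges of radius 121 mm and thickness 20 mm, joined by a core cylinder of radius 58 mm and height 94 mm. The lower flange rests on z = 0 and the three cylinders share a vertical axis.

C is a fence section. Two 112×112 mm posts, 1046 mm tall, stand on the floor with a clear span of 1659 mm between their inner faces. Two horizontal rails of 112×71 mm section span the gap between the posts with their undersides at z = 222 mm and z = 835 mm, flush with the posts' −y face. 14 pickets, each 89 mm wide, 21 mm thick and 940 mm tall, are fixed to the +y face of the rails with their bottoms at z = 51 mm, evenly spaced across the span with equal gaps (rounded down to the nearest mm) at the −x end and between each pair — any rounding remainder accumulates at the +x end.

The spool is on top of the stool. The fence section is against the stool's +x side, with their −y faces flush.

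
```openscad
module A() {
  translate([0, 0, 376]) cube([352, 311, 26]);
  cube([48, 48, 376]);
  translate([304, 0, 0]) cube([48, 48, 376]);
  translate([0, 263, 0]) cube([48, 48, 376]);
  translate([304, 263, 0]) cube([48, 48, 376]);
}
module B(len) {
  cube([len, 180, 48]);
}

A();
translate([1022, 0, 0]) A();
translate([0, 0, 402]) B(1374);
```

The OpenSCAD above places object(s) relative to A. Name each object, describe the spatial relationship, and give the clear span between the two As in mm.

Second stool starts at x = 1022; first ends at x = 352; clear span = 1022 − 352 = 670 mm.

A is a stool. B is a beam. A beam spans the tops of two stools. The clear span between the two stools is 670 mm.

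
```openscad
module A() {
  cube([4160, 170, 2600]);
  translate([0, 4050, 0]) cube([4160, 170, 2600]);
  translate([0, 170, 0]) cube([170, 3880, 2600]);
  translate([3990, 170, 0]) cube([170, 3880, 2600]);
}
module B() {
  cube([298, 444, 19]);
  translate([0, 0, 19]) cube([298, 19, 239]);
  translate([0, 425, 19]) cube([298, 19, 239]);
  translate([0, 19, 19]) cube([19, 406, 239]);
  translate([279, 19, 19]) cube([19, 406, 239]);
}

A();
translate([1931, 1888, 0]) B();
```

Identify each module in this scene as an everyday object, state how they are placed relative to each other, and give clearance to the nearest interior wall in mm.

A is a house frame. B is an open box. The open box sits inside the house frame, centred. The clearance to the nearest interior wall is 1718 mm.

Clearances: x = 1761, y = 1718; minimum 1718 mm.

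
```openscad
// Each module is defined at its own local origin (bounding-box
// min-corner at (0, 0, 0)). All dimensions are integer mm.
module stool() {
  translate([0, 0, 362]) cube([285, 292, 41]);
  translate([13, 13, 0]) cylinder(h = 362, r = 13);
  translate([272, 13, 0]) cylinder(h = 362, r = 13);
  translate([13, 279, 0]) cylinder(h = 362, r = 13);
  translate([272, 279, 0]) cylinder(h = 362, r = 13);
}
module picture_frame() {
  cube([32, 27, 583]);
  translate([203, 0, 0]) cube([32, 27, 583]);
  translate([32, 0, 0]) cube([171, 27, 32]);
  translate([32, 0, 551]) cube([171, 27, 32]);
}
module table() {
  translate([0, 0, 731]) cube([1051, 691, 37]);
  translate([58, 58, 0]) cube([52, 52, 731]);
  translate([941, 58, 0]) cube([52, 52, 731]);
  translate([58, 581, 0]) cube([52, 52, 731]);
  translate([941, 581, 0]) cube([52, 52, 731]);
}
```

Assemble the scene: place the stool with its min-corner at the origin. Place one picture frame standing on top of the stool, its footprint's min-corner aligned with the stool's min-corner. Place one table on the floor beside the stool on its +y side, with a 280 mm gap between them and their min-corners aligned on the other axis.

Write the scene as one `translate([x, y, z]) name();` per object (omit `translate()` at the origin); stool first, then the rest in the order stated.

stool();
translate([0, 0, 403]) picture_frame();
translate([0, 572, 0]) table();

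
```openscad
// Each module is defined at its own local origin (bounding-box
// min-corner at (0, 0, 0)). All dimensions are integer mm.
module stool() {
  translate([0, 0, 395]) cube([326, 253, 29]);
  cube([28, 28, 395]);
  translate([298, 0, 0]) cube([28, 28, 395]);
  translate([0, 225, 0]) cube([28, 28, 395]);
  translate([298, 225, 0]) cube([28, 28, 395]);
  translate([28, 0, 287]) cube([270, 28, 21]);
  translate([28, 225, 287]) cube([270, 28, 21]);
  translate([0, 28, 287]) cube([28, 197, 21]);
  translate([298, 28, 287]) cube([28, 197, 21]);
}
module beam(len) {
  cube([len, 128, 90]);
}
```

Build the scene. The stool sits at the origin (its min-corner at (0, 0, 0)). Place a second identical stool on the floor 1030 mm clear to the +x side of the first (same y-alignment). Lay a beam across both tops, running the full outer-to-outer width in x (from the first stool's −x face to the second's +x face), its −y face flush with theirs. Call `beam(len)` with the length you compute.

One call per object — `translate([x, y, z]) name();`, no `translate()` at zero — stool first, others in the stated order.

stool();
translate([1356, 0, 0]) stool();
translate([0, 0, 424]) beam(1682);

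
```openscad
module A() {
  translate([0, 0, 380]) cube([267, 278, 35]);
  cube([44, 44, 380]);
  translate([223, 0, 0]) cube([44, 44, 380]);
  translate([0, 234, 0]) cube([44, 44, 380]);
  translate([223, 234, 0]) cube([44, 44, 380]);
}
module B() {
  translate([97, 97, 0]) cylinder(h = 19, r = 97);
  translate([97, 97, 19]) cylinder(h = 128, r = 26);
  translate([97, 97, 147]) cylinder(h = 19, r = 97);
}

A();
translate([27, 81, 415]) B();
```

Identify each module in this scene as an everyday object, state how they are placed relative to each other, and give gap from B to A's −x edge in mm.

The spool's min-x is at 27; the stool's min-x is 0; gap = 27 mm.

A is a stool. B is a spool. The spool is on top of the stool. The gap from the spool to the stool's −x edge is 27 mm.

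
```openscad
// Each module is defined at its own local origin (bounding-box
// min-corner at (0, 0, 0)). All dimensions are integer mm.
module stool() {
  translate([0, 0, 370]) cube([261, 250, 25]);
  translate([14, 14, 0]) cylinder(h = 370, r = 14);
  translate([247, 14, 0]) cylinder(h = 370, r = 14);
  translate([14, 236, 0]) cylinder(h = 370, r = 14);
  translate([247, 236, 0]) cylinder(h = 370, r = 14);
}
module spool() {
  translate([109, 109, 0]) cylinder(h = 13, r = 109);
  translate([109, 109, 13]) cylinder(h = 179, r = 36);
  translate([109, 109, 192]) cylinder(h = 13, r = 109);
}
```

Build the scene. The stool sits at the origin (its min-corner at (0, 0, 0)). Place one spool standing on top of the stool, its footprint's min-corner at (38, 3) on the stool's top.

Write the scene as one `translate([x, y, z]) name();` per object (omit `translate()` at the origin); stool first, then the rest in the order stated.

stool();
translate([38, 3, 395]) spool();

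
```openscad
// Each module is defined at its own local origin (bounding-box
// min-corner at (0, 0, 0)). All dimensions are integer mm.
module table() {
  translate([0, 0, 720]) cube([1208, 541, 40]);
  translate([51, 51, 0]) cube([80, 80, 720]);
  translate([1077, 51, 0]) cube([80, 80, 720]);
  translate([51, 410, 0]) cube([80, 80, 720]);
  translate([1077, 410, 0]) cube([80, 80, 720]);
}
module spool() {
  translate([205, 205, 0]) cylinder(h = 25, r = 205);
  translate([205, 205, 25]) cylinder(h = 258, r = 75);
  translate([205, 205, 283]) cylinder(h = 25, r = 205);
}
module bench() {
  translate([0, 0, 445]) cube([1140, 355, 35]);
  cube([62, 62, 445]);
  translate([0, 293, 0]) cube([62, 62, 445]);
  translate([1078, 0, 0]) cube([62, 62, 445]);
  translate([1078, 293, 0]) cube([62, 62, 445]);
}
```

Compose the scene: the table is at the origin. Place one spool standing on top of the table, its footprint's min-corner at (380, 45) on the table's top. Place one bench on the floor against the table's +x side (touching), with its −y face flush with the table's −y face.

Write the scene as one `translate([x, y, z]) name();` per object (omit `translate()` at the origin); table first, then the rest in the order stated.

table();
translate([380, 45, 760]) spool();
translate([1208, 0, 0]) bench();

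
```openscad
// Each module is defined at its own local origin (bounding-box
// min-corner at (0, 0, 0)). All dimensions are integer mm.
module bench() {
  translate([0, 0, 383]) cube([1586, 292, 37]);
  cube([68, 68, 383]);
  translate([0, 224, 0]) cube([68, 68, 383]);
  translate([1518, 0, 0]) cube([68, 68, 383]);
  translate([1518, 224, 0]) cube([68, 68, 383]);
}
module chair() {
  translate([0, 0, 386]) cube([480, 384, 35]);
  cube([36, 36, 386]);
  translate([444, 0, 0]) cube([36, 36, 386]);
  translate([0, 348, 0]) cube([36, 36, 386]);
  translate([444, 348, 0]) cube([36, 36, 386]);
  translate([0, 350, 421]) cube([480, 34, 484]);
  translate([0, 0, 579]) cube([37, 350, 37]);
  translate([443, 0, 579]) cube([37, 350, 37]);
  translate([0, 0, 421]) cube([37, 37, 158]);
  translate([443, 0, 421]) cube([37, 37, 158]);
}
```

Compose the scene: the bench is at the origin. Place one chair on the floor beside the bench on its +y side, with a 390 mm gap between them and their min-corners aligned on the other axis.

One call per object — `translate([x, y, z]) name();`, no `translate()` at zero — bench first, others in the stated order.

bench();
translate([0, 682, 0]) chair();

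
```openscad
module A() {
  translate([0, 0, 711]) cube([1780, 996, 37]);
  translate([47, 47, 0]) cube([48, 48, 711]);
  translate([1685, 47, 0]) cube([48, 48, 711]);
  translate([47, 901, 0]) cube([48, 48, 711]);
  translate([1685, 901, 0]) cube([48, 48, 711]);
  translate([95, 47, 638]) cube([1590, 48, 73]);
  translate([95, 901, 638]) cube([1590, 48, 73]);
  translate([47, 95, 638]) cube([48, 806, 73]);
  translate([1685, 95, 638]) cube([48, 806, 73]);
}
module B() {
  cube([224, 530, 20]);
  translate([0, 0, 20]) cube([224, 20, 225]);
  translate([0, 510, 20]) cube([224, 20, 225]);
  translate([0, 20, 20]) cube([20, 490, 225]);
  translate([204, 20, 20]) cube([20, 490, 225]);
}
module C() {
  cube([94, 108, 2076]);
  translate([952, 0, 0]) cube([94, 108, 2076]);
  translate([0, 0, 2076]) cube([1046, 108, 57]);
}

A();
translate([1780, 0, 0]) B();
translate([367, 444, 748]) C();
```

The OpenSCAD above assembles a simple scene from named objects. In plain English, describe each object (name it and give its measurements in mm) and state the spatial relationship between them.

A is a rectangular dining table. The top is 1780×996×37 mm with its upper surface at z = 748 mm. It stands on four 48×48 mm square legs, each inset 47 mm from the nearest pair of top edges, running from the floor to the underside of the top. Four apron rails, 48 mm thick and 73 mm tall, run between adjacent legs with their top edges flush with the underside of the top and their outer faces flush with the legs' outer faces.

B is an open-topped rectangular box: outside dimensions 224×530×245 mm, with a uniform wall and base thickness of 20 mm. The base is a full 224×530 slab on the floor; four walls sit on top of the base. The front and back walls (the −y and +y sides) span the full width; the two side walls fit between them.

C is a door frame. The clear opening is 858 mm wide and 2076 mm high. Two 94 mm wide jambs, 108 mm deep, stand either side of the opening from the floor to the top of the opening. A 57 mm thick head sits across the top of both jambs, spanning the full outside width of the frame.

The open box is against the table's +x side, with their −y faces flush. The door frame is on top of the table, centred.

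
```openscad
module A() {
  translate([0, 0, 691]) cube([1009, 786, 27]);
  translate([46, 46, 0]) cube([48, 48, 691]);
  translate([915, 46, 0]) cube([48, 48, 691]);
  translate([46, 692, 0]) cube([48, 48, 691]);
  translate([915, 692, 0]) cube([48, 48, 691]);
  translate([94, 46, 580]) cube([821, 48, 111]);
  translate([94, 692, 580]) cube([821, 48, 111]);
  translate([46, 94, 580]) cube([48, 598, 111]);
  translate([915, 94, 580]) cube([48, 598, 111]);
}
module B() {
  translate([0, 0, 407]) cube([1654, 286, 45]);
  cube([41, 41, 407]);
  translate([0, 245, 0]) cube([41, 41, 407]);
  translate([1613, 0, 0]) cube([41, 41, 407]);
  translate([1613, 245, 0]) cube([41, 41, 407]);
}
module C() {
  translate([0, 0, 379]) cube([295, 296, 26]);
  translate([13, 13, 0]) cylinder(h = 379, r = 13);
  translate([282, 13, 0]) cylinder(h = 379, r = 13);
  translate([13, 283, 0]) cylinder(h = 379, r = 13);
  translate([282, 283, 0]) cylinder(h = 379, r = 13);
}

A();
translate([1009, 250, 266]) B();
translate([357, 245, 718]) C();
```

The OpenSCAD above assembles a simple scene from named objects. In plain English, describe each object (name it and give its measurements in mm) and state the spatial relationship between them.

A is a table: top 1009 mm (x) × 786 mm (y), 27 mm thick, upper face at z = 718 mm, on four 48×48 mm square legs, each inset 46 mm from the nearest pair of top edges, running from z = 0 to the bottom of the top. Four apron rails, 48 mm thick and 111 mm tall, run between adjacent legs with their top edges flush with the underside of the top and their outer faces flush with the legs' outer faces.

B is a long wooden bench with a 1654 mm (x) × 286 mm (y) seat, 45 mm thick, its top surface 452 mm above the floor. Four 41 mm square legs at the seat corners, flush with the edges, run from z = 0 to the seat underside.

C is a four-legged stool. The seat is a 295×296×26 mm slab whose top surface is at z = 405 mm; four round legs, each 26 mm in diameter, run from the floor (z = 0) to the underside of the seat, each leg's axis is inset half a diameter from the nearest pair of seat edges (so the leg's bounding box is flush with the corner).

The bench is beside the table with their tops flush at z = 718. The stool is on top of the table, centred.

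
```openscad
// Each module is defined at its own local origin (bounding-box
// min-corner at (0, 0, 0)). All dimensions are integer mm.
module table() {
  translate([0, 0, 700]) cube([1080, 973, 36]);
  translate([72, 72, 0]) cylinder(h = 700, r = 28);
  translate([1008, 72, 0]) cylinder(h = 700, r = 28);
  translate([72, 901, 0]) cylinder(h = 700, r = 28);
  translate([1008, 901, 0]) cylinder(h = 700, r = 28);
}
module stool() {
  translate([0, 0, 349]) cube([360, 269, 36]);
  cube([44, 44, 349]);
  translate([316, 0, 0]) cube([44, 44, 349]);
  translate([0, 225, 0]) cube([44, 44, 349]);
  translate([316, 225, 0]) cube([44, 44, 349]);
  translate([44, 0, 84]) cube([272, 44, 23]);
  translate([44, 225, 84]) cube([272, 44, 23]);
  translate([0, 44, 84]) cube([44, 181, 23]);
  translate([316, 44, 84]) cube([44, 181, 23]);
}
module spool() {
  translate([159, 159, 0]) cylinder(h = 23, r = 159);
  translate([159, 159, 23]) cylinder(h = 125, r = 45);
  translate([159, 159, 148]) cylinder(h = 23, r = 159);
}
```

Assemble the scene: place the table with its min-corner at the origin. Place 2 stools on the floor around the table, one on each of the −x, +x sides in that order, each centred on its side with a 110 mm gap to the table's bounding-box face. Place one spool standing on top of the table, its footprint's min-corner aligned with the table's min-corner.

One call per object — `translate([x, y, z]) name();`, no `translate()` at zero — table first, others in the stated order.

table();
translate([-470, 352, 0]) stool();
translate([1190, 352, 0]) stool();
translate([0, 0, 736]) spool();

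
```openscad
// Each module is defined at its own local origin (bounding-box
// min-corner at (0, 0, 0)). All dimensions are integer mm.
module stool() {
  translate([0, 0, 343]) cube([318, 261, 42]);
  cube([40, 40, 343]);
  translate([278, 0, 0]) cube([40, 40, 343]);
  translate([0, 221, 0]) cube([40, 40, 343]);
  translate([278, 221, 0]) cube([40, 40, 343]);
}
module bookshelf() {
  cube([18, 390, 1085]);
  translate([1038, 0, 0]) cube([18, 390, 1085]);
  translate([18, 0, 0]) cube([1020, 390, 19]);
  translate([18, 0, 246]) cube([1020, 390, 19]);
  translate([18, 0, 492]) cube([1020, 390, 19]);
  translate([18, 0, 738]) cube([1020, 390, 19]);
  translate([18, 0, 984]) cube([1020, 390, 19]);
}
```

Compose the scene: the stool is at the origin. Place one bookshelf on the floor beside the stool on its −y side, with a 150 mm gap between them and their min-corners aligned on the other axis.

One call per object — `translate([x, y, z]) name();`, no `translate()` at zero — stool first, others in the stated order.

stool();
translate([0, -540, 0]) bookshelf();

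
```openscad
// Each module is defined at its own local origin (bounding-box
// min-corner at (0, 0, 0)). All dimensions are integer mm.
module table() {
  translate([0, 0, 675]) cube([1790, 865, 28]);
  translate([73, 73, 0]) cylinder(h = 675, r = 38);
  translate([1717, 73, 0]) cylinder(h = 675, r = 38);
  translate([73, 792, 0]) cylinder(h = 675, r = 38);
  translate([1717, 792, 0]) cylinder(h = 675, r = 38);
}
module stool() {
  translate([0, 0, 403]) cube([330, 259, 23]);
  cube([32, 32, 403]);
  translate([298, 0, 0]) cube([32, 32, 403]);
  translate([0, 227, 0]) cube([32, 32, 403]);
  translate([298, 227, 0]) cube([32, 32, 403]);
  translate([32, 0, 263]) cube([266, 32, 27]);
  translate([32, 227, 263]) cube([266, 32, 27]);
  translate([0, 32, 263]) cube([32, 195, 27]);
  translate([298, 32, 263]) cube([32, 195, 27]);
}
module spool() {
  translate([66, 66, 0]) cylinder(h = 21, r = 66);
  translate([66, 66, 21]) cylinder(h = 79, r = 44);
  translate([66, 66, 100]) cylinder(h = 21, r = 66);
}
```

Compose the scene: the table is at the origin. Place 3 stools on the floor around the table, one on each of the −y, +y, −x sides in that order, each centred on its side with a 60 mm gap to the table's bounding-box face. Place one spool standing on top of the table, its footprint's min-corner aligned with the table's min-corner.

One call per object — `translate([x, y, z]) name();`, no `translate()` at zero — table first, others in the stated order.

table();
translate([730, -319, 0]) stool();
translate([730, 925, 0]) stool();
translate([-390, 303, 0]) stool();
translate([0, 0, 703]) spool();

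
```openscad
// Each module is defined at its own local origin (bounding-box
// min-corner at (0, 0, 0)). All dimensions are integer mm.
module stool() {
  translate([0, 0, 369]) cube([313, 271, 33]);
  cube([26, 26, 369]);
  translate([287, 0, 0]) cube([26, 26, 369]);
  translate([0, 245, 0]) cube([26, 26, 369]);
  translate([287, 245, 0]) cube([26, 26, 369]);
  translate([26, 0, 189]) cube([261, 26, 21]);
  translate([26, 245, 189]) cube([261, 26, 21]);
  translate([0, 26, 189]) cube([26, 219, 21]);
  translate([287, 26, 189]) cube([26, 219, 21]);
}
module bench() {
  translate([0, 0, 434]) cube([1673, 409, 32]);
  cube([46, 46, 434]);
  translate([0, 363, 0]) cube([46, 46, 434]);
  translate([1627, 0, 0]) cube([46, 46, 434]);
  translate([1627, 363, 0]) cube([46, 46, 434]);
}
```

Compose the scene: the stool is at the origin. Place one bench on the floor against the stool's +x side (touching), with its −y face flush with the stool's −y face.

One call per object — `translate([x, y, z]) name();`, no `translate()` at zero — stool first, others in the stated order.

stool();
translate([313, 0, 0]) bench();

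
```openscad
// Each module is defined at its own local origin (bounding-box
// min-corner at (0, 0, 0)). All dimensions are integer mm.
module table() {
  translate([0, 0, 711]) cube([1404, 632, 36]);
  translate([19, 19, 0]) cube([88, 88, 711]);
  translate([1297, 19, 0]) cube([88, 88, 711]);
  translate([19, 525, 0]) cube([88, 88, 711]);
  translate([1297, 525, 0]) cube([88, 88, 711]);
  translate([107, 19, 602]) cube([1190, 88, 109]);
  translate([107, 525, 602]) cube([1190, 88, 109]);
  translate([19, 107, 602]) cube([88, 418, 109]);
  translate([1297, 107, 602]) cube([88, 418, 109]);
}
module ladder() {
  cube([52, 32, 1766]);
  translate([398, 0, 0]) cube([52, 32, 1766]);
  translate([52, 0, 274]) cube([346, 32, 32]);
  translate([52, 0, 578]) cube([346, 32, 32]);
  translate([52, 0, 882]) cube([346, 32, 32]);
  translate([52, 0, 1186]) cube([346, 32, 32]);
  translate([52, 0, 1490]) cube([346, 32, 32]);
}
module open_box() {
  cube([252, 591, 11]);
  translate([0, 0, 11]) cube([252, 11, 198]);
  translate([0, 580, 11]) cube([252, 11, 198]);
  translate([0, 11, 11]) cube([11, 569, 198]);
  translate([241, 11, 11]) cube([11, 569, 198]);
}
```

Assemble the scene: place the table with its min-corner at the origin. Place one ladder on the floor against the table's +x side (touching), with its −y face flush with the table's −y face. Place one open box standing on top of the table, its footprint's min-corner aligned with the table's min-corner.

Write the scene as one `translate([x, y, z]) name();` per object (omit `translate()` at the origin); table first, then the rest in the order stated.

table();
translate([1404, 0, 0]) ladder();
translate([0, 0, 747]) open_box();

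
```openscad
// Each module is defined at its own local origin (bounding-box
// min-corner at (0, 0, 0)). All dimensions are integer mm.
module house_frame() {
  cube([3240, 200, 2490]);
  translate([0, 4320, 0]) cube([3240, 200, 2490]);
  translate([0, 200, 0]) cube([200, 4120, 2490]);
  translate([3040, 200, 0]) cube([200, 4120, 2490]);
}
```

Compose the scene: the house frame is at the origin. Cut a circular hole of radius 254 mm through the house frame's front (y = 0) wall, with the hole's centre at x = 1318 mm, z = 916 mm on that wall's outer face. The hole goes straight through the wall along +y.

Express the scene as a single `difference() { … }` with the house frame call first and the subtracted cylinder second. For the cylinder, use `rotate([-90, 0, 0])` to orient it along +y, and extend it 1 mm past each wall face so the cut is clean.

difference() {
  house_frame();
  translate([1318, -1, 916]) rotate([-90, 0, 0]) cylinder(h = 202, r = 254);
}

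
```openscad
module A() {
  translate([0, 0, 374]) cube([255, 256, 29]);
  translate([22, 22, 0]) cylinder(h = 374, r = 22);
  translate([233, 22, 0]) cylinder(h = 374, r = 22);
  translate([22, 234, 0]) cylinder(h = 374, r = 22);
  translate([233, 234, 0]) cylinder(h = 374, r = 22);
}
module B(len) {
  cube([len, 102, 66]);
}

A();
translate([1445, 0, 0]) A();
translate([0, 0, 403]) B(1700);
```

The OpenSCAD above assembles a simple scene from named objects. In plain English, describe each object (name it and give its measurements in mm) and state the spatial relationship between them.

A is a simple wooden stool: a rectangular seat 255 mm (x) by 256 mm (y), 29 mm thick, top face at z = 403 mm, on four round legs, each 44 mm in diameter. The legs rest on z = 0, each leg's axis is inset half a diameter from the nearest pair of seat edges (so the leg's bounding box is flush with the corner).

B is a rectangular beam 1700 mm long (x), 102 mm deep (y), 66 mm thick (z).

The beam spans the tops of two stools placed 1190 mm apart, resting at z = 403 mm.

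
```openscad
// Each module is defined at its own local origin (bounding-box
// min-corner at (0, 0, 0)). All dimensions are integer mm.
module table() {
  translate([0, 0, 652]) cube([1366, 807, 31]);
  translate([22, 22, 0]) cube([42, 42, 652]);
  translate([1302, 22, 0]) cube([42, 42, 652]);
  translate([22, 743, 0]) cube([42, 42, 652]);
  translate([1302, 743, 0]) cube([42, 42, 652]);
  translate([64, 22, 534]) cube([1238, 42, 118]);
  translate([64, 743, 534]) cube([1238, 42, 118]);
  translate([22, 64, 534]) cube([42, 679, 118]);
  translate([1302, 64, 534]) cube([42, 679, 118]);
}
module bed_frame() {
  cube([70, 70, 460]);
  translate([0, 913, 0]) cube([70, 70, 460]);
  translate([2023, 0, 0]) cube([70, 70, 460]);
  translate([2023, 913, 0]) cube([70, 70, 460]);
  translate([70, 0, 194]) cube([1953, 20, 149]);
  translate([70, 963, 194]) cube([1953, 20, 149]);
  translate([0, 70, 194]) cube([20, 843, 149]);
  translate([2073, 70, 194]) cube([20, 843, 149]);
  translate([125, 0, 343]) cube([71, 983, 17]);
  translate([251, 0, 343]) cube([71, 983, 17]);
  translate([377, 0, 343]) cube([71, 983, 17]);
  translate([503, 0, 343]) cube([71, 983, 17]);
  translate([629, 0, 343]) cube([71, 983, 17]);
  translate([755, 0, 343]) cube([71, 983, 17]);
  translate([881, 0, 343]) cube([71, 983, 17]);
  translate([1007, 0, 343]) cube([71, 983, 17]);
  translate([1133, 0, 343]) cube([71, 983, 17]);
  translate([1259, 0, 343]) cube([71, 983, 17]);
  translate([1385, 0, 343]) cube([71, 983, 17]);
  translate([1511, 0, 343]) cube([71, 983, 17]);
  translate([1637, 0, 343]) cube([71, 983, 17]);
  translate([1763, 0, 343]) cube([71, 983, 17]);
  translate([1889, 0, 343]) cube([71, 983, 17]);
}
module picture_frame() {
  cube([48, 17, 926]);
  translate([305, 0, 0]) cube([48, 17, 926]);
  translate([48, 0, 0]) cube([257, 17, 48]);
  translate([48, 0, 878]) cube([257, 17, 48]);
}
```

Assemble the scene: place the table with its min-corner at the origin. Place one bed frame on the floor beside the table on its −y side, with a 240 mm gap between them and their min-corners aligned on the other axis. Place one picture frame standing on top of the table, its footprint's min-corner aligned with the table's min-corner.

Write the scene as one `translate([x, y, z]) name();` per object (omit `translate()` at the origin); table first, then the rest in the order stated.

table();
translate([0, -1223, 0]) bed_frame();
translate([0, 0, 683]) picture_frame();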